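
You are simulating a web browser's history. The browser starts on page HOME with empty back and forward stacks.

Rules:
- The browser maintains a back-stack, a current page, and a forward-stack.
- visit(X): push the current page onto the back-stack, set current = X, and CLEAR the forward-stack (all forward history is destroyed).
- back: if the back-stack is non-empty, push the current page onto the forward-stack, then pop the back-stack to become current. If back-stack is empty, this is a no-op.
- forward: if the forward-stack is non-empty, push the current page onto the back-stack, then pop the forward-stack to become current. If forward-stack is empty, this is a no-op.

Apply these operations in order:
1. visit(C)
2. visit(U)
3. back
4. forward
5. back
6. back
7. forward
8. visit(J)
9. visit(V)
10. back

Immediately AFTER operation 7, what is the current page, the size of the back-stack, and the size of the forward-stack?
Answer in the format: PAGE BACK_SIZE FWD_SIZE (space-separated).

After 1 (visit(C)): cur=C back=1 fwd=0
After 2 (visit(U)): cur=U back=2 fwd=0
After 3 (back): cur=C back=1 fwd=1
After 4 (forward): cur=U back=2 fwd=0
After 5 (back): cur=C back=1 fwd=1
After 6 (back): cur=HOME back=0 fwd=2
After 7 (forward): cur=C back=1 fwd=1

C 1 1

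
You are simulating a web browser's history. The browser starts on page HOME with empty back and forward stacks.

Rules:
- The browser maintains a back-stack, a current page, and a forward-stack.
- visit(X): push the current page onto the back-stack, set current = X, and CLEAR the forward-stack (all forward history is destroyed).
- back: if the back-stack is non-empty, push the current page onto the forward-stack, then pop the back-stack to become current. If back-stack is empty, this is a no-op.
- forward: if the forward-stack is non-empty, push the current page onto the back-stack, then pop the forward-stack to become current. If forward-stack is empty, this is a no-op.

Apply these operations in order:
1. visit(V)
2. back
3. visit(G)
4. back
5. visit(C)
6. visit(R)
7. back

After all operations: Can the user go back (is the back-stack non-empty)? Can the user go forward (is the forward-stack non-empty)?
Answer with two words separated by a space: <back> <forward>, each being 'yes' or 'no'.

Answer: yes yes

Derivation:
After 1 (visit(V)): cur=V back=1 fwd=0
After 2 (back): cur=HOME back=0 fwd=1
After 3 (visit(G)): cur=G back=1 fwd=0
After 4 (back): cur=HOME back=0 fwd=1
After 5 (visit(C)): cur=C back=1 fwd=0
After 6 (visit(R)): cur=R back=2 fwd=0
After 7 (back): cur=C back=1 fwd=1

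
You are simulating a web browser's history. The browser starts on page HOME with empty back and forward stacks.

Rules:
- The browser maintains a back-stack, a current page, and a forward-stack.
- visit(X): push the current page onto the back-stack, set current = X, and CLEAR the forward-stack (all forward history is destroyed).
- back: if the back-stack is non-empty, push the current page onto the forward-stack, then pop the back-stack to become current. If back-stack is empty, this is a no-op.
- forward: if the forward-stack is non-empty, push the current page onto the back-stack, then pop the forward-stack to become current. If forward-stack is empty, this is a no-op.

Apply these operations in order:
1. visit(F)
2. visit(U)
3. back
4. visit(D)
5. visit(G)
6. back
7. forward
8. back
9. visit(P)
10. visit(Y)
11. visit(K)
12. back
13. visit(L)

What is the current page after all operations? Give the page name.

After 1 (visit(F)): cur=F back=1 fwd=0
After 2 (visit(U)): cur=U back=2 fwd=0
After 3 (back): cur=F back=1 fwd=1
After 4 (visit(D)): cur=D back=2 fwd=0
After 5 (visit(G)): cur=G back=3 fwd=0
After 6 (back): cur=D back=2 fwd=1
After 7 (forward): cur=G back=3 fwd=0
After 8 (back): cur=D back=2 fwd=1
After 9 (visit(P)): cur=P back=3 fwd=0
After 10 (visit(Y)): cur=Y back=4 fwd=0
After 11 (visit(K)): cur=K back=5 fwd=0
After 12 (back): cur=Y back=4 fwd=1
After 13 (visit(L)): cur=L back=5 fwd=0

Answer: L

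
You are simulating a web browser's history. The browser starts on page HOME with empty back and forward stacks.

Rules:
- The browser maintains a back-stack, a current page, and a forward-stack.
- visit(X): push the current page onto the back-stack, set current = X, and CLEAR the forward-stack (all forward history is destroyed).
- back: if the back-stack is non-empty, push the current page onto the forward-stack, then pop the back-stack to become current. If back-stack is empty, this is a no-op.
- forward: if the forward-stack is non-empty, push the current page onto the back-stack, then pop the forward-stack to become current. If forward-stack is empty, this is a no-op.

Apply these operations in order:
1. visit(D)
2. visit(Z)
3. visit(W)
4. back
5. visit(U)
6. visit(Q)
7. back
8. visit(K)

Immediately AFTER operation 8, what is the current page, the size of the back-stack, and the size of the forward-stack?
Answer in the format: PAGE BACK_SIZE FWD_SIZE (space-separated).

After 1 (visit(D)): cur=D back=1 fwd=0
After 2 (visit(Z)): cur=Z back=2 fwd=0
After 3 (visit(W)): cur=W back=3 fwd=0
After 4 (back): cur=Z back=2 fwd=1
After 5 (visit(U)): cur=U back=3 fwd=0
After 6 (visit(Q)): cur=Q back=4 fwd=0
After 7 (back): cur=U back=3 fwd=1
After 8 (visit(K)): cur=K back=4 fwd=0

K 4 0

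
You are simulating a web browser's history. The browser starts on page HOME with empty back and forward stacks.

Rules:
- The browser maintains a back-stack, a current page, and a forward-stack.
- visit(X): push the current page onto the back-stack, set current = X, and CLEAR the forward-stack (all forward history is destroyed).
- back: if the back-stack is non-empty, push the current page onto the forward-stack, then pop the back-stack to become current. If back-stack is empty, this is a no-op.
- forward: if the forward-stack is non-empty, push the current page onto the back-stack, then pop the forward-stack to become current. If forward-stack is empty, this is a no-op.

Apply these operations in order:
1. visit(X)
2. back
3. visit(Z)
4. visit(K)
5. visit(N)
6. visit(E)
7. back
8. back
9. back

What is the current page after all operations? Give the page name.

Answer: Z

Derivation:
After 1 (visit(X)): cur=X back=1 fwd=0
After 2 (back): cur=HOME back=0 fwd=1
After 3 (visit(Z)): cur=Z back=1 fwd=0
After 4 (visit(K)): cur=K back=2 fwd=0
After 5 (visit(N)): cur=N back=3 fwd=0
After 6 (visit(E)): cur=E back=4 fwd=0
After 7 (back): cur=N back=3 fwd=1
After 8 (back): cur=K back=2 fwd=2
After 9 (back): cur=Z back=1 fwd=3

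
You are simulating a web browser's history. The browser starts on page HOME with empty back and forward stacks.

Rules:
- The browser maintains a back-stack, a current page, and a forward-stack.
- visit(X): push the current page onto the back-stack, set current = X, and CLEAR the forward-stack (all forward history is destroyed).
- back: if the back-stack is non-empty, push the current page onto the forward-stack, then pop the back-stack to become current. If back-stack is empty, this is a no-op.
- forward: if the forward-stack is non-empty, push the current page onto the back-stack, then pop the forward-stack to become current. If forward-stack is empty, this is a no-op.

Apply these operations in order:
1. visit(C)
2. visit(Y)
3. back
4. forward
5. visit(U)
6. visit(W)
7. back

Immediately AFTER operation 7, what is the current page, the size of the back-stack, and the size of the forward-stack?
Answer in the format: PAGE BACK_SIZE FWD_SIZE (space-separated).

After 1 (visit(C)): cur=C back=1 fwd=0
After 2 (visit(Y)): cur=Y back=2 fwd=0
After 3 (back): cur=C back=1 fwd=1
After 4 (forward): cur=Y back=2 fwd=0
After 5 (visit(U)): cur=U back=3 fwd=0
After 6 (visit(W)): cur=W back=4 fwd=0
After 7 (back): cur=U back=3 fwd=1

U 3 1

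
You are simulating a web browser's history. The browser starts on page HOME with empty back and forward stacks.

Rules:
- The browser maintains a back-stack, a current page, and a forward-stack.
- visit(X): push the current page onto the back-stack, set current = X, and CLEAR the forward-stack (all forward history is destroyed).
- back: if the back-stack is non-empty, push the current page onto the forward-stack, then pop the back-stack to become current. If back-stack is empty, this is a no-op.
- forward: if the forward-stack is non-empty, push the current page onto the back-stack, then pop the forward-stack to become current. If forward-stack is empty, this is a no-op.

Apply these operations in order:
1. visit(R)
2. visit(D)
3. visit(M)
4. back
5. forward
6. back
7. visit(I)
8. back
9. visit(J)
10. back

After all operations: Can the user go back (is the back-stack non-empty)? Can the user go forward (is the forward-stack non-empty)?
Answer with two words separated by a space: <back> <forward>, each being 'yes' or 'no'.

After 1 (visit(R)): cur=R back=1 fwd=0
After 2 (visit(D)): cur=D back=2 fwd=0
After 3 (visit(M)): cur=M back=3 fwd=0
After 4 (back): cur=D back=2 fwd=1
After 5 (forward): cur=M back=3 fwd=0
After 6 (back): cur=D back=2 fwd=1
After 7 (visit(I)): cur=I back=3 fwd=0
After 8 (back): cur=D back=2 fwd=1
After 9 (visit(J)): cur=J back=3 fwd=0
After 10 (back): cur=D back=2 fwd=1

Answer: yes yes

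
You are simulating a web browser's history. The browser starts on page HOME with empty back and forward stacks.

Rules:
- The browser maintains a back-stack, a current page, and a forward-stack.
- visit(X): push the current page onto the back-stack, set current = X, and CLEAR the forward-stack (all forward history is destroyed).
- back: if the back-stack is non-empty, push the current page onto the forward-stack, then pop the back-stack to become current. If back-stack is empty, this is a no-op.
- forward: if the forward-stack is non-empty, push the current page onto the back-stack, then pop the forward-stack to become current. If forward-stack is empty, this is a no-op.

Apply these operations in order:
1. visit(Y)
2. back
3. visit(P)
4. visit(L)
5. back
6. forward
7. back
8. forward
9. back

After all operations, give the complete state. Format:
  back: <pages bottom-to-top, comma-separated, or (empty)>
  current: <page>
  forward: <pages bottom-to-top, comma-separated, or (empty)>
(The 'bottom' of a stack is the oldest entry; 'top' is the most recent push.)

After 1 (visit(Y)): cur=Y back=1 fwd=0
After 2 (back): cur=HOME back=0 fwd=1
After 3 (visit(P)): cur=P back=1 fwd=0
After 4 (visit(L)): cur=L back=2 fwd=0
After 5 (back): cur=P back=1 fwd=1
After 6 (forward): cur=L back=2 fwd=0
After 7 (back): cur=P back=1 fwd=1
After 8 (forward): cur=L back=2 fwd=0
After 9 (back): cur=P back=1 fwd=1

Answer: back: HOME
current: P
forward: L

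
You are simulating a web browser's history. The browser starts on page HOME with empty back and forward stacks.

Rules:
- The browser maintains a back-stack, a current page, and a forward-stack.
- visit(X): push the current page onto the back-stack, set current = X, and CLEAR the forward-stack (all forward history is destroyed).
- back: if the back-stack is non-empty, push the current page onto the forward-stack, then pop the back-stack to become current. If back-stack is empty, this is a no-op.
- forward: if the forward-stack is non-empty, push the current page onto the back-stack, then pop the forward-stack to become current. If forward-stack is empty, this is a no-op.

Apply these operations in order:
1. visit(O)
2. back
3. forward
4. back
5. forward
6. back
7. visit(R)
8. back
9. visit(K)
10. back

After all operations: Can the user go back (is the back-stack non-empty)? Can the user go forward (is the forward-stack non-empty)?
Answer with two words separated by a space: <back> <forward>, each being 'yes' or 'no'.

After 1 (visit(O)): cur=O back=1 fwd=0
After 2 (back): cur=HOME back=0 fwd=1
After 3 (forward): cur=O back=1 fwd=0
After 4 (back): cur=HOME back=0 fwd=1
After 5 (forward): cur=O back=1 fwd=0
After 6 (back): cur=HOME back=0 fwd=1
After 7 (visit(R)): cur=R back=1 fwd=0
After 8 (back): cur=HOME back=0 fwd=1
After 9 (visit(K)): cur=K back=1 fwd=0
After 10 (back): cur=HOME back=0 fwd=1

Answer: no yes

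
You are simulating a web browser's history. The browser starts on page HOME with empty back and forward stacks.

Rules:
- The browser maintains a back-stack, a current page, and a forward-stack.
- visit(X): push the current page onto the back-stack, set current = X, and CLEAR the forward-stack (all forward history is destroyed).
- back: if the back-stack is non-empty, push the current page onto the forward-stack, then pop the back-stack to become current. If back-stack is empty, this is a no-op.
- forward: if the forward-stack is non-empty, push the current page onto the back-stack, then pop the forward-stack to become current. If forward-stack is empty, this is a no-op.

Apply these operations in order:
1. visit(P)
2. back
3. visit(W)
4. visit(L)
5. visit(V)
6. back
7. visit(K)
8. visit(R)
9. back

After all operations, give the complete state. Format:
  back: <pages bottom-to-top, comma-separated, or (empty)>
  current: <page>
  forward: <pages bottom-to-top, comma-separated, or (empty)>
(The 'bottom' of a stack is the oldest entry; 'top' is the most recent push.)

After 1 (visit(P)): cur=P back=1 fwd=0
After 2 (back): cur=HOME back=0 fwd=1
After 3 (visit(W)): cur=W back=1 fwd=0
After 4 (visit(L)): cur=L back=2 fwd=0
After 5 (visit(V)): cur=V back=3 fwd=0
After 6 (back): cur=L back=2 fwd=1
After 7 (visit(K)): cur=K back=3 fwd=0
After 8 (visit(R)): cur=R back=4 fwd=0
After 9 (back): cur=K back=3 fwd=1

Answer: back: HOME,W,L
current: K
forward: R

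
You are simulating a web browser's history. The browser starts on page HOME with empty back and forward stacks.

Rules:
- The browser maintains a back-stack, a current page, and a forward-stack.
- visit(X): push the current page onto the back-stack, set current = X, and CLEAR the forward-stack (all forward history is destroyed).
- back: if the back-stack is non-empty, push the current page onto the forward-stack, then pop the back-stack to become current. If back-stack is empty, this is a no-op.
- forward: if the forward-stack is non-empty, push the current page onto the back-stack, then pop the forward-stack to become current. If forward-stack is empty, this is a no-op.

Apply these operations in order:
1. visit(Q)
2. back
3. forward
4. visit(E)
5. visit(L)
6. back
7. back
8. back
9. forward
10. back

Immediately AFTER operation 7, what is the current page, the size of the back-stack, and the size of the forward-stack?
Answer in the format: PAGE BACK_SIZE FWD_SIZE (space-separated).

After 1 (visit(Q)): cur=Q back=1 fwd=0
After 2 (back): cur=HOME back=0 fwd=1
After 3 (forward): cur=Q back=1 fwd=0
After 4 (visit(E)): cur=E back=2 fwd=0
After 5 (visit(L)): cur=L back=3 fwd=0
After 6 (back): cur=E back=2 fwd=1
After 7 (back): cur=Q back=1 fwd=2

Q 1 2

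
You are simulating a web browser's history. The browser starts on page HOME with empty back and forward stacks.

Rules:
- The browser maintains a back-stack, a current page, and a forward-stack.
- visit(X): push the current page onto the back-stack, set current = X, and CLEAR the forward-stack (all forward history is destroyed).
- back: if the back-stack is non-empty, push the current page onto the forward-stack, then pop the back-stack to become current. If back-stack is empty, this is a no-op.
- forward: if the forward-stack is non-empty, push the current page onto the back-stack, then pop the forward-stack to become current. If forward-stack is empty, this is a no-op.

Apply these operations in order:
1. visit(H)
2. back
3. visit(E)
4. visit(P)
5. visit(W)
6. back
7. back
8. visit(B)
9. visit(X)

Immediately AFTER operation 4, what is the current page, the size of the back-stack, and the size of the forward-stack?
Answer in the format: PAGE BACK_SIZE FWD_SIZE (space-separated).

After 1 (visit(H)): cur=H back=1 fwd=0
After 2 (back): cur=HOME back=0 fwd=1
After 3 (visit(E)): cur=E back=1 fwd=0
After 4 (visit(P)): cur=P back=2 fwd=0

P 2 0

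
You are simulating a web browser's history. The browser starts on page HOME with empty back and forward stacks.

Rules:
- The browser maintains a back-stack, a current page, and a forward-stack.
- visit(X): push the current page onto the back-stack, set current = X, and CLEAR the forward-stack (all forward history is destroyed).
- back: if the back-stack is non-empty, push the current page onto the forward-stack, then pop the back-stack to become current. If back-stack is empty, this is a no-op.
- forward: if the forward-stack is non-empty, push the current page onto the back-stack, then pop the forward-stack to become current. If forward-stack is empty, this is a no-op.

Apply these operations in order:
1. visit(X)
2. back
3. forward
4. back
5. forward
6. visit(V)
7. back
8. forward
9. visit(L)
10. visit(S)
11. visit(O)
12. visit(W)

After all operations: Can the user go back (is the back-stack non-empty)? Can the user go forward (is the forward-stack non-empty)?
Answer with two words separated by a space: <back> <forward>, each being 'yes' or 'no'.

After 1 (visit(X)): cur=X back=1 fwd=0
After 2 (back): cur=HOME back=0 fwd=1
After 3 (forward): cur=X back=1 fwd=0
After 4 (back): cur=HOME back=0 fwd=1
After 5 (forward): cur=X back=1 fwd=0
After 6 (visit(V)): cur=V back=2 fwd=0
After 7 (back): cur=X back=1 fwd=1
After 8 (forward): cur=V back=2 fwd=0
After 9 (visit(L)): cur=L back=3 fwd=0
After 10 (visit(S)): cur=S back=4 fwd=0
After 11 (visit(O)): cur=O back=5 fwd=0
After 12 (visit(W)): cur=W back=6 fwd=0

Answer: yes no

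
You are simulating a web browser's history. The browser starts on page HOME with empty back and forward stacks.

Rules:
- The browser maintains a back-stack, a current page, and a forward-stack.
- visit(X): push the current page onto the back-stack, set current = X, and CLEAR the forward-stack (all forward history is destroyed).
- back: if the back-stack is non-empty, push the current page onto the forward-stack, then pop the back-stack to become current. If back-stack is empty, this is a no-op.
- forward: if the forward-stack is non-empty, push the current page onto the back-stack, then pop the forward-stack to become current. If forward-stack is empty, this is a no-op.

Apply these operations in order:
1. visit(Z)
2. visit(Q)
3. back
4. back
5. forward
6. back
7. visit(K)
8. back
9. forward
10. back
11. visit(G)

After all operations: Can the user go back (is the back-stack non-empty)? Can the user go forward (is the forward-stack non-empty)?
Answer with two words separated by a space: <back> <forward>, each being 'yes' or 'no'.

After 1 (visit(Z)): cur=Z back=1 fwd=0
After 2 (visit(Q)): cur=Q back=2 fwd=0
After 3 (back): cur=Z back=1 fwd=1
After 4 (back): cur=HOME back=0 fwd=2
After 5 (forward): cur=Z back=1 fwd=1
After 6 (back): cur=HOME back=0 fwd=2
After 7 (visit(K)): cur=K back=1 fwd=0
After 8 (back): cur=HOME back=0 fwd=1
After 9 (forward): cur=K back=1 fwd=0
After 10 (back): cur=HOME back=0 fwd=1
After 11 (visit(G)): cur=G back=1 fwd=0

Answer: yes no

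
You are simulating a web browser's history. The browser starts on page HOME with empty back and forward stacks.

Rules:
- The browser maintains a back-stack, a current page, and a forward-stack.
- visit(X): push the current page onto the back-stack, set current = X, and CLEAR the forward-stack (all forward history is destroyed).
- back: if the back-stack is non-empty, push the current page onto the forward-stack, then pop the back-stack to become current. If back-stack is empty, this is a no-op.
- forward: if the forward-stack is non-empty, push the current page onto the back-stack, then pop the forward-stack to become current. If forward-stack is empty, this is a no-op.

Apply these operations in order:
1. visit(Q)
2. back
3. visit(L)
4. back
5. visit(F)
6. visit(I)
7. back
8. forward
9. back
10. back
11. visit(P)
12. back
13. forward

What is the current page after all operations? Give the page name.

Answer: P

Derivation:
After 1 (visit(Q)): cur=Q back=1 fwd=0
After 2 (back): cur=HOME back=0 fwd=1
After 3 (visit(L)): cur=L back=1 fwd=0
After 4 (back): cur=HOME back=0 fwd=1
After 5 (visit(F)): cur=F back=1 fwd=0
After 6 (visit(I)): cur=I back=2 fwd=0
After 7 (back): cur=F back=1 fwd=1
After 8 (forward): cur=I back=2 fwd=0
After 9 (back): cur=F back=1 fwd=1
After 10 (back): cur=HOME back=0 fwd=2
After 11 (visit(P)): cur=P back=1 fwd=0
After 12 (back): cur=HOME back=0 fwd=1
After 13 (forward): cur=P back=1 fwd=0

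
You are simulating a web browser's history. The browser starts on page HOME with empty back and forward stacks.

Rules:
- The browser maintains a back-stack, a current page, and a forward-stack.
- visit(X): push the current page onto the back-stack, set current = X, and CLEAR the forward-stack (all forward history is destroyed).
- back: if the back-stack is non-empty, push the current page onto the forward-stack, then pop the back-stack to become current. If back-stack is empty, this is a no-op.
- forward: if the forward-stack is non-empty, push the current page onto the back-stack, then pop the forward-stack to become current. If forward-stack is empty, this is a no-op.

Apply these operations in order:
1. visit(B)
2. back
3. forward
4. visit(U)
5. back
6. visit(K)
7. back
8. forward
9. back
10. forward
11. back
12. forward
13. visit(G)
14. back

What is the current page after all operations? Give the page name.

Answer: K

Derivation:
After 1 (visit(B)): cur=B back=1 fwd=0
After 2 (back): cur=HOME back=0 fwd=1
After 3 (forward): cur=B back=1 fwd=0
After 4 (visit(U)): cur=U back=2 fwd=0
After 5 (back): cur=B back=1 fwd=1
After 6 (visit(K)): cur=K back=2 fwd=0
After 7 (back): cur=B back=1 fwd=1
After 8 (forward): cur=K back=2 fwd=0
After 9 (back): cur=B back=1 fwd=1
After 10 (forward): cur=K back=2 fwd=0
After 11 (back): cur=B back=1 fwd=1
After 12 (forward): cur=K back=2 fwd=0
After 13 (visit(G)): cur=G back=3 fwd=0
After 14 (back): cur=K back=2 fwd=1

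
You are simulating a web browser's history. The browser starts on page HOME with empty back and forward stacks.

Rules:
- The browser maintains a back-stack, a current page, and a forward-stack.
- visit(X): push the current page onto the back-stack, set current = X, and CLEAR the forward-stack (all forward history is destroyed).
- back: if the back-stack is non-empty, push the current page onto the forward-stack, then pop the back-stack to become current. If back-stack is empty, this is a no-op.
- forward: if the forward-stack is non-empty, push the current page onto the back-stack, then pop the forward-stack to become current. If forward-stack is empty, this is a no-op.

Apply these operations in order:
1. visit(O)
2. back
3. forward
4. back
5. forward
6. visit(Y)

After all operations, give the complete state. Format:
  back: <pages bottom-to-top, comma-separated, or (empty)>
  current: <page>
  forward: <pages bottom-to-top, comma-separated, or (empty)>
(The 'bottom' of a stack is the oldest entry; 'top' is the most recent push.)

After 1 (visit(O)): cur=O back=1 fwd=0
After 2 (back): cur=HOME back=0 fwd=1
After 3 (forward): cur=O back=1 fwd=0
After 4 (back): cur=HOME back=0 fwd=1
After 5 (forward): cur=O back=1 fwd=0
After 6 (visit(Y)): cur=Y back=2 fwd=0

Answer: back: HOME,O
current: Y
forward: (empty)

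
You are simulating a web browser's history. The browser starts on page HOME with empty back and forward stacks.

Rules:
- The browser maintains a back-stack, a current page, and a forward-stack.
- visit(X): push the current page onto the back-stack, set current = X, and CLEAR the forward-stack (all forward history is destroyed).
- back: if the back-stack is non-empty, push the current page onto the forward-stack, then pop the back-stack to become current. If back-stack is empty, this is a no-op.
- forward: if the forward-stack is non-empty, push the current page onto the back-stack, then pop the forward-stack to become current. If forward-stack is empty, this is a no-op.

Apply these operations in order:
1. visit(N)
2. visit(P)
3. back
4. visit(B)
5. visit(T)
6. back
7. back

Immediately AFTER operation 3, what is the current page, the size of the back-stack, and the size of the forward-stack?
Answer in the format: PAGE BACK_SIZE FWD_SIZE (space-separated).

After 1 (visit(N)): cur=N back=1 fwd=0
After 2 (visit(P)): cur=P back=2 fwd=0
After 3 (back): cur=N back=1 fwd=1

N 1 1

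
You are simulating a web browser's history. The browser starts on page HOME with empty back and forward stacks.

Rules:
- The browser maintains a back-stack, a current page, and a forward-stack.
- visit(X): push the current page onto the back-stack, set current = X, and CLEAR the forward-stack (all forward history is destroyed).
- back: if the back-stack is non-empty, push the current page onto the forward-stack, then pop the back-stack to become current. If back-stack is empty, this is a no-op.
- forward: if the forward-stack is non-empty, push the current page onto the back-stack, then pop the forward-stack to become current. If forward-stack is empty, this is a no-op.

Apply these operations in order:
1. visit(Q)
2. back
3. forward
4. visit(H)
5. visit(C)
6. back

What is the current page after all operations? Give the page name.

After 1 (visit(Q)): cur=Q back=1 fwd=0
After 2 (back): cur=HOME back=0 fwd=1
After 3 (forward): cur=Q back=1 fwd=0
After 4 (visit(H)): cur=H back=2 fwd=0
After 5 (visit(C)): cur=C back=3 fwd=0
After 6 (back): cur=H back=2 fwd=1

Answer: H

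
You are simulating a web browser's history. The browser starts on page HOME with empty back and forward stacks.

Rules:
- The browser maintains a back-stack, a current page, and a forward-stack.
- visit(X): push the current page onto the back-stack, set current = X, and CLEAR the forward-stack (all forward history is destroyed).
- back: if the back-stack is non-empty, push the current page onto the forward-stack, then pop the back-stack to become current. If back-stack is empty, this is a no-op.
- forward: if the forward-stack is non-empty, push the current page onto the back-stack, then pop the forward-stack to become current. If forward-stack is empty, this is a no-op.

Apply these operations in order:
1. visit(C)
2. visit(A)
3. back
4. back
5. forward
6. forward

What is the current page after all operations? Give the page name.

After 1 (visit(C)): cur=C back=1 fwd=0
After 2 (visit(A)): cur=A back=2 fwd=0
After 3 (back): cur=C back=1 fwd=1
After 4 (back): cur=HOME back=0 fwd=2
After 5 (forward): cur=C back=1 fwd=1
After 6 (forward): cur=A back=2 fwd=0

Answer: A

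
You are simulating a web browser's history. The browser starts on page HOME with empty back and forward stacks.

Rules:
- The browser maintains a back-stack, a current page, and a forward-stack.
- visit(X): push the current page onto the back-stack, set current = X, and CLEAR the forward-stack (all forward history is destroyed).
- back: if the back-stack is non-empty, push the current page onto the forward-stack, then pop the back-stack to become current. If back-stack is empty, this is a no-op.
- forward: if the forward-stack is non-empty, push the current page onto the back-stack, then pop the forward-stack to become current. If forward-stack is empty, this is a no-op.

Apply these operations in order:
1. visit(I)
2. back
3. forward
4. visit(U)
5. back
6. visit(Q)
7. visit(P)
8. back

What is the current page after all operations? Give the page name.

Answer: Q

Derivation:
After 1 (visit(I)): cur=I back=1 fwd=0
After 2 (back): cur=HOME back=0 fwd=1
After 3 (forward): cur=I back=1 fwd=0
After 4 (visit(U)): cur=U back=2 fwd=0
After 5 (back): cur=I back=1 fwd=1
After 6 (visit(Q)): cur=Q back=2 fwd=0
After 7 (visit(P)): cur=P back=3 fwd=0
After 8 (back): cur=Q back=2 fwd=1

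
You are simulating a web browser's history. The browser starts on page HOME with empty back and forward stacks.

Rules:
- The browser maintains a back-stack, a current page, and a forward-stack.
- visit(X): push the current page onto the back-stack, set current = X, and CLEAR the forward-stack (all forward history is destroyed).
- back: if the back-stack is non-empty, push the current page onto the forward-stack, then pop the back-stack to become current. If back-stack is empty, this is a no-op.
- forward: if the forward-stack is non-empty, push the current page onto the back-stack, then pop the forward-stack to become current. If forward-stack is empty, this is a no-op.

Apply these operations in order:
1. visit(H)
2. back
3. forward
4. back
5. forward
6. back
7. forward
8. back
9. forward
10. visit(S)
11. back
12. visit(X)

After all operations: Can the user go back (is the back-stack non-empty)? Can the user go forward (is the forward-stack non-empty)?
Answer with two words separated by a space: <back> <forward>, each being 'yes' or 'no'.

Answer: yes no

Derivation:
After 1 (visit(H)): cur=H back=1 fwd=0
After 2 (back): cur=HOME back=0 fwd=1
After 3 (forward): cur=H back=1 fwd=0
After 4 (back): cur=HOME back=0 fwd=1
After 5 (forward): cur=H back=1 fwd=0
After 6 (back): cur=HOME back=0 fwd=1
After 7 (forward): cur=H back=1 fwd=0
After 8 (back): cur=HOME back=0 fwd=1
After 9 (forward): cur=H back=1 fwd=0
After 10 (visit(S)): cur=S back=2 fwd=0
After 11 (back): cur=H back=1 fwd=1
After 12 (visit(X)): cur=X back=2 fwd=0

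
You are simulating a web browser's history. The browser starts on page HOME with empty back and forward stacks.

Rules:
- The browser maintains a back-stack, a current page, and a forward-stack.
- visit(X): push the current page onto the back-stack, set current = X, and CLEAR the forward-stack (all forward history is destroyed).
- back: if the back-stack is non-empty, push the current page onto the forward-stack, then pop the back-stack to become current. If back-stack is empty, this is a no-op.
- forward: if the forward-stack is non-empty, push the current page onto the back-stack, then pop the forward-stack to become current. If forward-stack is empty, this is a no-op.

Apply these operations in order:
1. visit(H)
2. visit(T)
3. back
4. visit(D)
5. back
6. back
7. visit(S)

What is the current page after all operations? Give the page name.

After 1 (visit(H)): cur=H back=1 fwd=0
After 2 (visit(T)): cur=T back=2 fwd=0
After 3 (back): cur=H back=1 fwd=1
After 4 (visit(D)): cur=D back=2 fwd=0
After 5 (back): cur=H back=1 fwd=1
After 6 (back): cur=HOME back=0 fwd=2
After 7 (visit(S)): cur=S back=1 fwd=0

Answer: S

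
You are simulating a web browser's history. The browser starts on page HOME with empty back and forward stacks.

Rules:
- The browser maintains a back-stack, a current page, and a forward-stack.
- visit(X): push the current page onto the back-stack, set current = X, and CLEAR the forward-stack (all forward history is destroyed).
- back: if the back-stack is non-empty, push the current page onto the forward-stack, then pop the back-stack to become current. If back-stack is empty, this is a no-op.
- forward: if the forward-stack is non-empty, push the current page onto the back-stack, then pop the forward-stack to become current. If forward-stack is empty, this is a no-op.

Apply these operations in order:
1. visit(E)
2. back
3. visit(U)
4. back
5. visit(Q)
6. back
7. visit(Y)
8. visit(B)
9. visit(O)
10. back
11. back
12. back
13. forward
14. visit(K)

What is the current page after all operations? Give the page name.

Answer: K

Derivation:
After 1 (visit(E)): cur=E back=1 fwd=0
After 2 (back): cur=HOME back=0 fwd=1
After 3 (visit(U)): cur=U back=1 fwd=0
After 4 (back): cur=HOME back=0 fwd=1
After 5 (visit(Q)): cur=Q back=1 fwd=0
After 6 (back): cur=HOME back=0 fwd=1
After 7 (visit(Y)): cur=Y back=1 fwd=0
After 8 (visit(B)): cur=B back=2 fwd=0
After 9 (visit(O)): cur=O back=3 fwd=0
After 10 (back): cur=B back=2 fwd=1
After 11 (back): cur=Y back=1 fwd=2
After 12 (back): cur=HOME back=0 fwd=3
After 13 (forward): cur=Y back=1 fwd=2
After 14 (visit(K)): cur=K back=2 fwd=0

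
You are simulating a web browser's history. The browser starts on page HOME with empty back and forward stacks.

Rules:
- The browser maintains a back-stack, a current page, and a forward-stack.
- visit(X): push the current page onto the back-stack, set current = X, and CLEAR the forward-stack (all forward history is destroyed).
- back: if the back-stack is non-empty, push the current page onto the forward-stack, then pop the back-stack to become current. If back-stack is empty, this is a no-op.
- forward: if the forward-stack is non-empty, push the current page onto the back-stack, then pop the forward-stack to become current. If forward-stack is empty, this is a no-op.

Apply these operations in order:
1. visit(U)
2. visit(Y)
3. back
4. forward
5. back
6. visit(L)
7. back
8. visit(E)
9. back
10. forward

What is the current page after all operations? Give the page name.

After 1 (visit(U)): cur=U back=1 fwd=0
After 2 (visit(Y)): cur=Y back=2 fwd=0
After 3 (back): cur=U back=1 fwd=1
After 4 (forward): cur=Y back=2 fwd=0
After 5 (back): cur=U back=1 fwd=1
After 6 (visit(L)): cur=L back=2 fwd=0
After 7 (back): cur=U back=1 fwd=1
After 8 (visit(E)): cur=E back=2 fwd=0
After 9 (back): cur=U back=1 fwd=1
After 10 (forward): cur=E back=2 fwd=0

Answer: E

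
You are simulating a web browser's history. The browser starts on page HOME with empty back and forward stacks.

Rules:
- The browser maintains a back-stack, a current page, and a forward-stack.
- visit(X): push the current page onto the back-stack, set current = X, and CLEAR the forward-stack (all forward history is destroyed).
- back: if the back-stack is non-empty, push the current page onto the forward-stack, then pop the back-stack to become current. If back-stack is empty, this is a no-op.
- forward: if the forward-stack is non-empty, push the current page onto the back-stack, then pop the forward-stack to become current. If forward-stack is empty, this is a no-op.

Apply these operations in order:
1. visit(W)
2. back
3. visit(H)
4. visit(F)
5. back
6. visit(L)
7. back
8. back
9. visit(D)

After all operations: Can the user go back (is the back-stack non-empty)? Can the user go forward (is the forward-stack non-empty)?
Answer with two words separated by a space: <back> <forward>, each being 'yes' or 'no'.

Answer: yes no

Derivation:
After 1 (visit(W)): cur=W back=1 fwd=0
After 2 (back): cur=HOME back=0 fwd=1
After 3 (visit(H)): cur=H back=1 fwd=0
After 4 (visit(F)): cur=F back=2 fwd=0
After 5 (back): cur=H back=1 fwd=1
After 6 (visit(L)): cur=L back=2 fwd=0
After 7 (back): cur=H back=1 fwd=1
After 8 (back): cur=HOME back=0 fwd=2
After 9 (visit(D)): cur=D back=1 fwd=0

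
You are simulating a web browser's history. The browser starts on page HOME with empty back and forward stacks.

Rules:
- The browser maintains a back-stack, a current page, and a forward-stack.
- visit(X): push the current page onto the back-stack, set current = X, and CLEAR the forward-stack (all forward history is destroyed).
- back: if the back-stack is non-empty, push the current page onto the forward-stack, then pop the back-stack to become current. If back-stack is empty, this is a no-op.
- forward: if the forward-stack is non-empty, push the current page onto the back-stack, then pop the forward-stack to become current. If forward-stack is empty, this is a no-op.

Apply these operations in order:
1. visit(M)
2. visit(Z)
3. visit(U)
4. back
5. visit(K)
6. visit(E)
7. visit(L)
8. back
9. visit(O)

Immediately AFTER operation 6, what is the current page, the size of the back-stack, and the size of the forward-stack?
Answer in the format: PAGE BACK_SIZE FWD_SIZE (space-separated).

After 1 (visit(M)): cur=M back=1 fwd=0
After 2 (visit(Z)): cur=Z back=2 fwd=0
After 3 (visit(U)): cur=U back=3 fwd=0
After 4 (back): cur=Z back=2 fwd=1
After 5 (visit(K)): cur=K back=3 fwd=0
After 6 (visit(E)): cur=E back=4 fwd=0

E 4 0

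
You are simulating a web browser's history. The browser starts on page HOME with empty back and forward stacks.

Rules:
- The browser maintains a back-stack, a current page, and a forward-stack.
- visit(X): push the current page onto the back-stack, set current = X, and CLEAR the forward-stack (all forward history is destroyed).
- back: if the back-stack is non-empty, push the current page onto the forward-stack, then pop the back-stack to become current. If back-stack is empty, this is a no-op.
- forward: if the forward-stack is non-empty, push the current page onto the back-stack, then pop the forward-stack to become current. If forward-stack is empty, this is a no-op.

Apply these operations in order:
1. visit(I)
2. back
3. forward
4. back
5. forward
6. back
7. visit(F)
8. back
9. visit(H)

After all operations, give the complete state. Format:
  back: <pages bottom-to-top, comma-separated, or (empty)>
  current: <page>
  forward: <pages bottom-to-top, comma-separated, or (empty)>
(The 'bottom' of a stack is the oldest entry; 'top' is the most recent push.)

After 1 (visit(I)): cur=I back=1 fwd=0
After 2 (back): cur=HOME back=0 fwd=1
After 3 (forward): cur=I back=1 fwd=0
After 4 (back): cur=HOME back=0 fwd=1
After 5 (forward): cur=I back=1 fwd=0
After 6 (back): cur=HOME back=0 fwd=1
After 7 (visit(F)): cur=F back=1 fwd=0
After 8 (back): cur=HOME back=0 fwd=1
After 9 (visit(H)): cur=H back=1 fwd=0

Answer: back: HOME
current: H
forward: (empty)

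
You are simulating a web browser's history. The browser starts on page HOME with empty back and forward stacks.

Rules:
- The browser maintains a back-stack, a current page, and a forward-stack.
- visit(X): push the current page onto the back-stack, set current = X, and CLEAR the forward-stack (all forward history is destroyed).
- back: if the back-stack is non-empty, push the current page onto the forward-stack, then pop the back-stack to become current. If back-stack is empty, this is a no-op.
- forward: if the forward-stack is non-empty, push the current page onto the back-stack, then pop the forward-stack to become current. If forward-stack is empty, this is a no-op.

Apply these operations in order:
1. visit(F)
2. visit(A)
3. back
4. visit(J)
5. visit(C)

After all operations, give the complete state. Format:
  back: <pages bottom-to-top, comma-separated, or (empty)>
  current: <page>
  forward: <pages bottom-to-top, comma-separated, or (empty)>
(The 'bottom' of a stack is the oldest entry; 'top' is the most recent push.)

Answer: back: HOME,F,J
current: C
forward: (empty)

Derivation:
After 1 (visit(F)): cur=F back=1 fwd=0
After 2 (visit(A)): cur=A back=2 fwd=0
After 3 (back): cur=F back=1 fwd=1
After 4 (visit(J)): cur=J back=2 fwd=0
After 5 (visit(C)): cur=C back=3 fwd=0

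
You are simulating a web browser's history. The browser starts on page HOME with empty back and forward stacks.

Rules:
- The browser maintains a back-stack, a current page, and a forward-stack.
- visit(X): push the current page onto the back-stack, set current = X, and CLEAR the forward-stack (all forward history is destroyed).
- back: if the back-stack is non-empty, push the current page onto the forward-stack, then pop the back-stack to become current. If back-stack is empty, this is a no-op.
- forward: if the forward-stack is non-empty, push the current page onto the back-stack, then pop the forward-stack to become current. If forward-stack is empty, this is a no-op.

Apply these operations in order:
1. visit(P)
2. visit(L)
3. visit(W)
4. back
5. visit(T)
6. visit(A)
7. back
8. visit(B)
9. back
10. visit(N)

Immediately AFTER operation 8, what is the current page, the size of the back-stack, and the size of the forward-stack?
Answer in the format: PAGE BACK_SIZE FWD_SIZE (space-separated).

After 1 (visit(P)): cur=P back=1 fwd=0
After 2 (visit(L)): cur=L back=2 fwd=0
After 3 (visit(W)): cur=W back=3 fwd=0
After 4 (back): cur=L back=2 fwd=1
After 5 (visit(T)): cur=T back=3 fwd=0
After 6 (visit(A)): cur=A back=4 fwd=0
After 7 (back): cur=T back=3 fwd=1
After 8 (visit(B)): cur=B back=4 fwd=0

B 4 0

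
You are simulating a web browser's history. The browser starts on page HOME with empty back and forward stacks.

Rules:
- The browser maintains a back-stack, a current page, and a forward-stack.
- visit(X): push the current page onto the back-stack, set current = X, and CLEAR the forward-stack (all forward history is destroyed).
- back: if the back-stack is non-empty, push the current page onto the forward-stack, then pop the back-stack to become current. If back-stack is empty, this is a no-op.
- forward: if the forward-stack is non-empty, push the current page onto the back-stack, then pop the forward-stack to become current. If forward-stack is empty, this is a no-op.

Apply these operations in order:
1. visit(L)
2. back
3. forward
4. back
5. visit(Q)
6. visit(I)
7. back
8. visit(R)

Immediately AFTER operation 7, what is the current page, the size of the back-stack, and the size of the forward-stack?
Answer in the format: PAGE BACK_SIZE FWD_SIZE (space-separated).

After 1 (visit(L)): cur=L back=1 fwd=0
After 2 (back): cur=HOME back=0 fwd=1
After 3 (forward): cur=L back=1 fwd=0
After 4 (back): cur=HOME back=0 fwd=1
After 5 (visit(Q)): cur=Q back=1 fwd=0
After 6 (visit(I)): cur=I back=2 fwd=0
After 7 (back): cur=Q back=1 fwd=1

Q 1 1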